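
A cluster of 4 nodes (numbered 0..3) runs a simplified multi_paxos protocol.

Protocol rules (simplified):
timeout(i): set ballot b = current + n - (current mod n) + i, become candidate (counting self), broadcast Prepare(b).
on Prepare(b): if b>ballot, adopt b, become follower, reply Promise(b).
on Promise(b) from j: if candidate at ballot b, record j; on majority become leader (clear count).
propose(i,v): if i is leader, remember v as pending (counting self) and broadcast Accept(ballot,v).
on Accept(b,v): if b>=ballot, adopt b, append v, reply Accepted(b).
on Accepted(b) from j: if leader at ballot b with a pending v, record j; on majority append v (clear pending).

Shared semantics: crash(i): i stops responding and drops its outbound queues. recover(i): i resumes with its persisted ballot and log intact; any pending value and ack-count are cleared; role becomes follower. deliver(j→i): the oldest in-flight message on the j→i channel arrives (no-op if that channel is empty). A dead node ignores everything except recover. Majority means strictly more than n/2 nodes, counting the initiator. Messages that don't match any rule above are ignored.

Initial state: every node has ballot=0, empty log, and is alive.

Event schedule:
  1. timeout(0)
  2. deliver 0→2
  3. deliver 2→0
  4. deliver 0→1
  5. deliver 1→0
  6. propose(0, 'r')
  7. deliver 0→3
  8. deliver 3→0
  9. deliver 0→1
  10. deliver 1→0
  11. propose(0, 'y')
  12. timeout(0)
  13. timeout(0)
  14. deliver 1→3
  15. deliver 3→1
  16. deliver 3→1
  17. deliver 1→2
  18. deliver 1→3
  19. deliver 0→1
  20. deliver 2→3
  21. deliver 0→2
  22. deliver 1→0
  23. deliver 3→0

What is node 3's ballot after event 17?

[1] timeout(0) → N0(cand b4 [-])
[2] deliver 0→2 → N2(foll b4 [-])
[3] deliver 2→0 → ∅
[4] deliver 0→1 → N1(foll b4 [-])
[5] deliver 1→0 → N0(lead b4 [-])
[6] propose(0,'r') → ∅
[7] deliver 0→3 → N3(foll b4 [-])
[8] deliver 3→0 → ∅
[9] deliver 0→1 → N1(foll b4 [r])
[10] deliver 1→0 → ∅
[11] propose(0,'y') → ∅
[12] timeout(0) → N0(cand b8 [-])
[13] timeout(0) → N0(cand b12 [-])
[14] deliver 1→3 → ∅
[15] deliver 3→1 → ∅
[16] deliver 3→1 → ∅
[17] deliver 1→2 → ∅

4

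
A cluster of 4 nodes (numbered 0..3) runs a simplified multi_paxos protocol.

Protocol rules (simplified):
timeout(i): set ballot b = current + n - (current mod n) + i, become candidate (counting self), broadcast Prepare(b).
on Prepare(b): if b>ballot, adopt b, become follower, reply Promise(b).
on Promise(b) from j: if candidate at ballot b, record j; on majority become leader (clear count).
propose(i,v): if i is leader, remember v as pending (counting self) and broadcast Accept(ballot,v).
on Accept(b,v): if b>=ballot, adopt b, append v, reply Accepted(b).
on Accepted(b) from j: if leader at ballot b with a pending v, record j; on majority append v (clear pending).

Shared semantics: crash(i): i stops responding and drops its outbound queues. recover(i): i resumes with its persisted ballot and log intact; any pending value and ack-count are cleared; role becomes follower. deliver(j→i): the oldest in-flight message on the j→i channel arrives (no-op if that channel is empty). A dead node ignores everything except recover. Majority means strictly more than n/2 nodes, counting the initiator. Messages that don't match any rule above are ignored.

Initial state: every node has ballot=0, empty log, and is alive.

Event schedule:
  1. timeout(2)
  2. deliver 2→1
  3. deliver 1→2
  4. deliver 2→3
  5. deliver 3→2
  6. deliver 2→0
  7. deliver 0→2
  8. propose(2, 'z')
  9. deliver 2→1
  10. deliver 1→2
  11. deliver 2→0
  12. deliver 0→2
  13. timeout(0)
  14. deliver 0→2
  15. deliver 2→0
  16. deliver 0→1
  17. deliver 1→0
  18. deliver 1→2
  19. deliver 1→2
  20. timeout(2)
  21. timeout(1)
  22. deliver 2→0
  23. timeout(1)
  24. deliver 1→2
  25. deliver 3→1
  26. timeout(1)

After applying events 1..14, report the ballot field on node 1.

step 1 timeout(2): 2={cand,b=6,log=-}
step 2 deliver 2→1: 1={foll,b=6,log=-}
step 3 deliver 1→2: —
step 4 deliver 2→3: 3={foll,b=6,log=-}
step 5 deliver 3→2: 2={lead,b=6,log=-}
step 6 deliver 2→0: 0={foll,b=6,log=-}
step 7 deliver 0→2: —
step 8 propose(2,'z'): —
step 9 deliver 2→1: 1={foll,b=6,log=z}
step 10 deliver 1→2: —
step 11 deliver 2→0: 0={foll,b=6,log=z}
step 12 deliver 0→2: 2={lead,b=6,log=z}
step 13 timeout(0): 0={cand,b=8,log=z}
step 14 deliver 0→2: 2={foll,b=8,log=z}

6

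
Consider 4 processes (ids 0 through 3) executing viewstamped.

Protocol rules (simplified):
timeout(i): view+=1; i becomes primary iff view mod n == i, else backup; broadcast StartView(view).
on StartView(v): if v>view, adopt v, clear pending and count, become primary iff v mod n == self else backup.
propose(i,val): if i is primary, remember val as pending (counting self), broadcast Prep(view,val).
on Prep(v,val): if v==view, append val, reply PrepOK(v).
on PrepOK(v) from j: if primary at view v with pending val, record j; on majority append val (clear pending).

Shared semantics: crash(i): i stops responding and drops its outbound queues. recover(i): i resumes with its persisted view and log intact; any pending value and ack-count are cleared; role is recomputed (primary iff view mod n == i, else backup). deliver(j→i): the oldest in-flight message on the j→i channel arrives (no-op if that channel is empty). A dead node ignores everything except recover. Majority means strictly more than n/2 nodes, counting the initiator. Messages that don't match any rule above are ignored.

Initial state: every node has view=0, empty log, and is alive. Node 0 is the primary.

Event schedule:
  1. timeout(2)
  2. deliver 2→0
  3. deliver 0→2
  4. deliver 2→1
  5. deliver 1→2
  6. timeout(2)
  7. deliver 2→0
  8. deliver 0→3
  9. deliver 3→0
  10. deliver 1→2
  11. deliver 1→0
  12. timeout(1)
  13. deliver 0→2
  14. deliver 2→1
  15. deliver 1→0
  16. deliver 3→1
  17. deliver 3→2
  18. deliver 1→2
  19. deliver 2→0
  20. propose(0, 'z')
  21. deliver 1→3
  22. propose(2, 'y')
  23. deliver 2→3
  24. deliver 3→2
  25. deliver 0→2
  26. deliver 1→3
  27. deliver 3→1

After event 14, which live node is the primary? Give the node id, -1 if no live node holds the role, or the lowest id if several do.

2

e1 timeout(2): 2[back,v=1,-]
e2 deliver 2→0: 0[back,v=1,-]
e3 deliver 0→2: ·
e4 deliver 2→1: 1[prim,v=1,-]
e5 deliver 1→2: ·
e6 timeout(2): 2[prim,v=2,-]
e7 deliver 2→0: 0[back,v=2,-]
e8 deliver 0→3: ·
e9 deliver 3→0: ·
e10 deliver 1→2: ·
e11 deliver 1→0: ·
e12 timeout(1): 1[back,v=2,-]
e13 deliver 0→2: ·
e14 deliver 2→1: ·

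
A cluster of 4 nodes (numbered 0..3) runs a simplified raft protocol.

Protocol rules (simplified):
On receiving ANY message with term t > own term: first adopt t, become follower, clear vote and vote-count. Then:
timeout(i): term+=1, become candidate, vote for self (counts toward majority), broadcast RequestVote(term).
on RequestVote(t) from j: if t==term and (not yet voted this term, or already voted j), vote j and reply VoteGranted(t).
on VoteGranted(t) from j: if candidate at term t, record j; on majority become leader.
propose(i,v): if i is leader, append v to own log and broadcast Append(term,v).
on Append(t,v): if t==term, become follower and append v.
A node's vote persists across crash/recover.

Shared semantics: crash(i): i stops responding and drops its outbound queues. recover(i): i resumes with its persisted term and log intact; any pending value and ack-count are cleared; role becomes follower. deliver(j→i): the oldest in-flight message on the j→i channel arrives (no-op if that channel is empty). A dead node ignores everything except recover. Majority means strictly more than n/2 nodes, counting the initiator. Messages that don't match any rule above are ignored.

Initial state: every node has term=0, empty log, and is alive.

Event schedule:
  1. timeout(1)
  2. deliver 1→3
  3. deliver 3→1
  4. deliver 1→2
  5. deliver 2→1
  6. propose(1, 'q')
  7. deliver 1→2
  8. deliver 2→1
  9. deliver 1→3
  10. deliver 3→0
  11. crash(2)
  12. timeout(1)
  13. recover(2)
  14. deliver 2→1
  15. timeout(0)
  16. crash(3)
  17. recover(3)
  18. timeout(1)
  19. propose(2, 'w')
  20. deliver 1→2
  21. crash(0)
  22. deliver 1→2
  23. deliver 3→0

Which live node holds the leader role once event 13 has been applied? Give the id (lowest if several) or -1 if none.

after 1 — timeout(1): n1:cand/t1/[-]
after 2 — deliver 1→3: n3:foll/t1/[-]
after 3 — deliver 3→1: ·
after 4 — deliver 1→2: n2:foll/t1/[-]
after 5 — deliver 2→1: n1:lead/t1/[-]
after 6 — propose(1,'q'): n1:lead/t1/[q]
after 7 — deliver 1→2: n2:foll/t1/[q]
after 8 — deliver 2→1: ·
after 9 — deliver 1→3: n3:foll/t1/[q]
after 10 — deliver 3→0: ·
after 11 — crash(2): n2:✗foll/t1/[q]
after 12 — timeout(1): n1:cand/t2/[q]
after 13 — recover(2): n2:foll/t1/[q]

-1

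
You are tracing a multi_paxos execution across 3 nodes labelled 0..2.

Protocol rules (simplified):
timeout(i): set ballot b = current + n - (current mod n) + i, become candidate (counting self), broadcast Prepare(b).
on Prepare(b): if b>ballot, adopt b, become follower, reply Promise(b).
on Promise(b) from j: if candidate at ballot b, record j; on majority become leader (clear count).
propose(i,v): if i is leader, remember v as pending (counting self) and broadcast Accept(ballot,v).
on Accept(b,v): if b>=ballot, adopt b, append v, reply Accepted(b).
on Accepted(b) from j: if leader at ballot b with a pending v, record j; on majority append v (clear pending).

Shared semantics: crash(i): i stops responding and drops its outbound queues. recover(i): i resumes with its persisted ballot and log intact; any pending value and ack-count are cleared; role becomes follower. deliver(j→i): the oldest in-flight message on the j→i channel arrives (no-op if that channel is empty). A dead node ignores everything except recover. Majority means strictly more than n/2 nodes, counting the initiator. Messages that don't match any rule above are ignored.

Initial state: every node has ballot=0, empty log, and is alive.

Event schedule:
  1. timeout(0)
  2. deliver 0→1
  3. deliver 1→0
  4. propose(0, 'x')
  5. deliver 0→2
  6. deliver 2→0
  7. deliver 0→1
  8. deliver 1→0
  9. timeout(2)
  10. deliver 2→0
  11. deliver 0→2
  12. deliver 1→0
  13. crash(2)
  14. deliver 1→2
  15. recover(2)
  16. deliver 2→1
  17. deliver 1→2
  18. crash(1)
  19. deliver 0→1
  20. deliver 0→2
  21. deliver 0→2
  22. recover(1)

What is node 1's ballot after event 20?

3

1. timeout(0):  <0:cand b3 ->
2. deliver 0→1:  <1:foll b3 ->
3. deliver 1→0:  <0:lead b3 ->
4. propose(0,'x'):  nop
5. deliver 0→2:  <2:foll b3 ->
6. deliver 2→0:  nop
7. deliver 0→1:  <1:foll b3 x>
8. deliver 1→0:  <0:lead b3 x>
9. timeout(2):  <2:cand b8 ->
10. deliver 2→0:  <0:foll b8 x>
11. deliver 0→2:  nop
12. deliver 1→0:  nop
13. crash(2):  <2:✗cand b8 ->
14. deliver 1→2:  nop
15. recover(2):  <2:foll b8 ->
16. deliver 2→1:  nop
17. deliver 1→2:  nop
18. crash(1):  <1:✗foll b3 x>
19. deliver 0→1:  nop
20. deliver 0→2:  nop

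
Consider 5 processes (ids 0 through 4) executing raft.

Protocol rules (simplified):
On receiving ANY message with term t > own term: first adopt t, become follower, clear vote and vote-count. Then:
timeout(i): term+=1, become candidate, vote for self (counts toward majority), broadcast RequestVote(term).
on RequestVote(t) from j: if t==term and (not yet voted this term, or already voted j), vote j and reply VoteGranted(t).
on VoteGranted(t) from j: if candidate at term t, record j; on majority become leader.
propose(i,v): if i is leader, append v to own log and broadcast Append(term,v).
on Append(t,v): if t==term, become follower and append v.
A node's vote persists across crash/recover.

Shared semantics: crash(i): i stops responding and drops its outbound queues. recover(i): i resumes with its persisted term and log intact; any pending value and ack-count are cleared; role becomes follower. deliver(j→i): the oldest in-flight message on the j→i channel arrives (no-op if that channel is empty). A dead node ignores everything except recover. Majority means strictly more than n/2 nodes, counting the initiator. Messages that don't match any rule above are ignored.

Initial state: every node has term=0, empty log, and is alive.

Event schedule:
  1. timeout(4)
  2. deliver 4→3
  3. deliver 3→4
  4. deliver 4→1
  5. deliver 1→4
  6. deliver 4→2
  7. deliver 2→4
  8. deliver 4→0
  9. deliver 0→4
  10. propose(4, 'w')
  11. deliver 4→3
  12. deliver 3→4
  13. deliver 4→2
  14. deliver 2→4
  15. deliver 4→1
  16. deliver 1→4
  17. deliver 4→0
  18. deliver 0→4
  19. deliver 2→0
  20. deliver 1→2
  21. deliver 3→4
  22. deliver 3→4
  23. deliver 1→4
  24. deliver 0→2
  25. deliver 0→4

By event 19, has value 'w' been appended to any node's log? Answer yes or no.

e1 timeout(4): 4[cand,t=1,-]
e2 deliver 4→3: 3[foll,t=1,-]
e3 deliver 3→4: ·
e4 deliver 4→1: 1[foll,t=1,-]
e5 deliver 1→4: 4[lead,t=1,-]
e6 deliver 4→2: 2[foll,t=1,-]
e7 deliver 2→4: ·
e8 deliver 4→0: 0[foll,t=1,-]
e9 deliver 0→4: ·
e10 propose(4,'w'): 4[lead,t=1,w]
e11 deliver 4→3: 3[foll,t=1,w]
e12 deliver 3→4: ·
e13 deliver 4→2: 2[foll,t=1,w]
e14 deliver 2→4: ·
e15 deliver 4→1: 1[foll,t=1,w]
e16 deliver 1→4: ·
e17 deliver 4→0: 0[foll,t=1,w]
e18 deliver 0→4: ·
e19 deliver 2→0: ·

yes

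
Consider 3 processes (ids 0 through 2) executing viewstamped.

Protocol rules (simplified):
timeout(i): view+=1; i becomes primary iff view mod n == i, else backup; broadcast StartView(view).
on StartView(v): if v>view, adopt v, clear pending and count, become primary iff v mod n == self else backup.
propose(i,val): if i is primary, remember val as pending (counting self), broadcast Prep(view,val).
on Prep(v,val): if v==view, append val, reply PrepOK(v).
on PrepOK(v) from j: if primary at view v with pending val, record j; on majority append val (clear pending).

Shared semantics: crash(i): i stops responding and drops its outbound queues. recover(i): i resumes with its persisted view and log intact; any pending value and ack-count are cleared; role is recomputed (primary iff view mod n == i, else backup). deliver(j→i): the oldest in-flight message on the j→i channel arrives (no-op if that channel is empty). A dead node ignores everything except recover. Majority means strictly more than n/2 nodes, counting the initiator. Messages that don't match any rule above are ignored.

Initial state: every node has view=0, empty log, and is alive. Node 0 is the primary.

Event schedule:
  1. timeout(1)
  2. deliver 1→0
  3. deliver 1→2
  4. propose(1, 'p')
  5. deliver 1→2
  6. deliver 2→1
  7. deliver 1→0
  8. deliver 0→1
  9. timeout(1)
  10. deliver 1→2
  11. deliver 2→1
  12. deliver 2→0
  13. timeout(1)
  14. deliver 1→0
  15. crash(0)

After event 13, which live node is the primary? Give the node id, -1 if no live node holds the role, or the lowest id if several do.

[1] timeout(1) → N1(prim v1 [-])
[2] deliver 1→0 → N0(back v1 [-])
[3] deliver 1→2 → N2(back v1 [-])
[4] propose(1,'p') → ∅
[5] deliver 1→2 → N2(back v1 [p])
[6] deliver 2→1 → N1(prim v1 [p])
[7] deliver 1→0 → N0(back v1 [p])
[8] deliver 0→1 → ∅
[9] timeout(1) → N1(back v2 [p])
[10] deliver 1→2 → N2(prim v2 [p])
[11] deliver 2→1 → ∅
[12] deliver 2→0 → ∅
[13] timeout(1) → N1(back v3 [p])

2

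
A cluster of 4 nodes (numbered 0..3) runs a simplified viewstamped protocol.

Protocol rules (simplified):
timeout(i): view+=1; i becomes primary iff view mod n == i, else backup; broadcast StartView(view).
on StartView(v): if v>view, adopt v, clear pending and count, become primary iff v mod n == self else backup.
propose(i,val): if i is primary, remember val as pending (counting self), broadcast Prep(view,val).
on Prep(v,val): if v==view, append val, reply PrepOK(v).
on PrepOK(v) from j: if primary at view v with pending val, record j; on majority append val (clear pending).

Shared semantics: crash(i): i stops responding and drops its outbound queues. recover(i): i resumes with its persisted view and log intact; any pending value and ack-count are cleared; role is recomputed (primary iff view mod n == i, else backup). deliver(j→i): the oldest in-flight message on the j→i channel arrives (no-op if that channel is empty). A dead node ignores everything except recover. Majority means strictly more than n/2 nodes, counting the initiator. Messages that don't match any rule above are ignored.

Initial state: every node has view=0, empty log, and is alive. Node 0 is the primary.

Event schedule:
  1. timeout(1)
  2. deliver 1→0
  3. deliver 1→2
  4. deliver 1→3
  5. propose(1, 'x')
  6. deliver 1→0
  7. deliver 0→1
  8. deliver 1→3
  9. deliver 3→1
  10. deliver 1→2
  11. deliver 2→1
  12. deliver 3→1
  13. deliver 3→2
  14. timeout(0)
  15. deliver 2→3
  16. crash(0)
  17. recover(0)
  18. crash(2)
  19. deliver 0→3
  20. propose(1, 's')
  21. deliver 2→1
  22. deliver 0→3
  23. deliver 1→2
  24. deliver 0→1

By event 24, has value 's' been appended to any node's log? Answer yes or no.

e1 timeout(1): 1[prim,v=1,-]
e2 deliver 1→0: 0[back,v=1,-]
e3 deliver 1→2: 2[back,v=1,-]
e4 deliver 1→3: 3[back,v=1,-]
e5 propose(1,'x'): ·
e6 deliver 1→0: 0[back,v=1,x]
e7 deliver 0→1: ·
e8 deliver 1→3: 3[back,v=1,x]
e9 deliver 3→1: 1[prim,v=1,x]
e10 deliver 1→2: 2[back,v=1,x]
e11 deliver 2→1: ·
e12 deliver 3→1: ·
e13 deliver 3→2: ·
e14 timeout(0): 0[back,v=2,x]
e15 deliver 2→3: ·
e16 crash(0): 0[✗back,v=2,x]
e17 recover(0): 0[back,v=2,x]
e18 crash(2): 2[✗back,v=1,x]
e19 deliver 0→3: ·
e20 propose(1,'s'): ·
e21 deliver 2→1: ·
e22 deliver 0→3: ·
e23 deliver 1→2: ·
e24 deliver 0→1: ·

no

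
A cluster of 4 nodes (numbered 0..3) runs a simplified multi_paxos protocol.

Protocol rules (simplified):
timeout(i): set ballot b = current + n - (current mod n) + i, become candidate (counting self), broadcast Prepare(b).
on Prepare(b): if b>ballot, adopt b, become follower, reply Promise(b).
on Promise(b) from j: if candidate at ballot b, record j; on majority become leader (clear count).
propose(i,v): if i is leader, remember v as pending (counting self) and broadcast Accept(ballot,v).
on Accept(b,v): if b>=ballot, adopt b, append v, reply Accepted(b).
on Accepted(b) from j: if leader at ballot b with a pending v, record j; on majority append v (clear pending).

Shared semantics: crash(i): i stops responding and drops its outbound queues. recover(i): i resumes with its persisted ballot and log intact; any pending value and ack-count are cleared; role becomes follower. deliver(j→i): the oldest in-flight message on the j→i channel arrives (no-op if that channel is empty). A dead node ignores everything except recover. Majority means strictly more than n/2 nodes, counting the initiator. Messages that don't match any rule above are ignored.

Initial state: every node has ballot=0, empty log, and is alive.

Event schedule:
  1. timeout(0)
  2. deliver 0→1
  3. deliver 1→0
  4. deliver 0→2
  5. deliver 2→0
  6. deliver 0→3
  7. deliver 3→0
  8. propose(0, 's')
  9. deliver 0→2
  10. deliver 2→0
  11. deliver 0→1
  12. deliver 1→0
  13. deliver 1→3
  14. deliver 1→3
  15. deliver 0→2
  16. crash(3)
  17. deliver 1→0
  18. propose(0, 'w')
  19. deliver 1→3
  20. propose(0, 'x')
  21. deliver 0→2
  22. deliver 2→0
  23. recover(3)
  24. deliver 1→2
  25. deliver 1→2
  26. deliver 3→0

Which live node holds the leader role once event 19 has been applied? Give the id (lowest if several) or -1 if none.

1. timeout(0):  <0:cand b4 ->
2. deliver 0→1:  <1:foll b4 ->
3. deliver 1→0:  nop
4. deliver 0→2:  <2:foll b4 ->
5. deliver 2→0:  <0:lead b4 ->
6. deliver 0→3:  <3:foll b4 ->
7. deliver 3→0:  nop
8. propose(0,'s'):  nop
9. deliver 0→2:  <2:foll b4 s>
10. deliver 2→0:  nop
11. deliver 0→1:  <1:foll b4 s>
12. deliver 1→0:  <0:lead b4 s>
13. deliver 1→3:  nop
14. deliver 1→3:  nop
15. deliver 0→2:  nop
16. crash(3):  <3:✗foll b4 ->
17. deliver 1→0:  nop
18. propose(0,'w'):  nop
19. deliver 1→3:  nop

0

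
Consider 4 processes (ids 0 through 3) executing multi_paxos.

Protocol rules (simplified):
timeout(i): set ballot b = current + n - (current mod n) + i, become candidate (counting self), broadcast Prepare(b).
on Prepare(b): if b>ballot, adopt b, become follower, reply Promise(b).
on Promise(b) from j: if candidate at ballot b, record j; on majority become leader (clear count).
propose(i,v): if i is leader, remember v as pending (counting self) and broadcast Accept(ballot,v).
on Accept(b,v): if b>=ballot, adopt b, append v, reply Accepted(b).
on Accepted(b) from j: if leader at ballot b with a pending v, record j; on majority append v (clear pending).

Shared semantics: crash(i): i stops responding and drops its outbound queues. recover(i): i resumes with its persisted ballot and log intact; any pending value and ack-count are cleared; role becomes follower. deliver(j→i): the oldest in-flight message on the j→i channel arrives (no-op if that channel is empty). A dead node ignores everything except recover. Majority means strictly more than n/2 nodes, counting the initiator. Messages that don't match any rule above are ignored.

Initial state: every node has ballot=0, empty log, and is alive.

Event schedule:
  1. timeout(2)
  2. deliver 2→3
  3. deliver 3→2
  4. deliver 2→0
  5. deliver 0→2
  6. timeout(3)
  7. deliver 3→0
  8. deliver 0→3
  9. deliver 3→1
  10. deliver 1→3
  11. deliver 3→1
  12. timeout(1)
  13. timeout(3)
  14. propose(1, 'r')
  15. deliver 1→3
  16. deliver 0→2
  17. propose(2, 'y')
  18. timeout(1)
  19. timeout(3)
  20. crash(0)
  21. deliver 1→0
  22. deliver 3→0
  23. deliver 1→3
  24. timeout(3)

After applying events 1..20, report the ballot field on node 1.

1. timeout(2):  <2:cand b6 ->
2. deliver 2→3:  <3:foll b6 ->
3. deliver 3→2:  nop
4. deliver 2→0:  <0:foll b6 ->
5. deliver 0→2:  <2:lead b6 ->
6. timeout(3):  <3:cand b11 ->
7. deliver 3→0:  <0:foll b11 ->
8. deliver 0→3:  nop
9. deliver 3→1:  <1:foll b11 ->
10. deliver 1→3:  <3:lead b11 ->
11. deliver 3→1:  nop
12. timeout(1):  <1:cand b13 ->
13. timeout(3):  <3:cand b15 ->
14. propose(1,'r'):  nop
15. deliver 1→3:  nop
16. deliver 0→2:  nop
17. propose(2,'y'):  nop
18. timeout(1):  <1:cand b17 ->
19. timeout(3):  <3:cand b19 ->
20. crash(0):  <0:✗foll b11 ->

17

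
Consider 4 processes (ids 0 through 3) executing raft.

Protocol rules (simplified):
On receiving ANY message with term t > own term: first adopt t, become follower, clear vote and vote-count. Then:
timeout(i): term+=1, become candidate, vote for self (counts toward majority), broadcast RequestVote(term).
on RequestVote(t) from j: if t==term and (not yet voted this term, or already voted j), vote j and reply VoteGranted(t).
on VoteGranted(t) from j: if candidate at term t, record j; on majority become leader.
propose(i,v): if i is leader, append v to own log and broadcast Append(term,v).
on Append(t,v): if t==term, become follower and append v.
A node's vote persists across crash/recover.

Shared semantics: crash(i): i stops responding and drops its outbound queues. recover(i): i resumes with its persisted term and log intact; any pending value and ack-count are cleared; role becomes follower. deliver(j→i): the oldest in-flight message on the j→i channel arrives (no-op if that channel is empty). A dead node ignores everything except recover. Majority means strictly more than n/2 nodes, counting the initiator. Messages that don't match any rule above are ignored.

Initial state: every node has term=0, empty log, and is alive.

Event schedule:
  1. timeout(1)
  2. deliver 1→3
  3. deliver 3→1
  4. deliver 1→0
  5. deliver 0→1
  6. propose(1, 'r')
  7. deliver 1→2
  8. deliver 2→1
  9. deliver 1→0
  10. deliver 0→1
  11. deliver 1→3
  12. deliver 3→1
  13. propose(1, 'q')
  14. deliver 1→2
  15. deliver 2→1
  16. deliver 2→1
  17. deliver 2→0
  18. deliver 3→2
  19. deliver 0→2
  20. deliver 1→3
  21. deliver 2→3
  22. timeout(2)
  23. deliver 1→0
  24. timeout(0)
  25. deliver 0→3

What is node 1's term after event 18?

[1] timeout(1) → N1(cand t1 [-])
[2] deliver 1→3 → N3(foll t1 [-])
[3] deliver 3→1 → ∅
[4] deliver 1→0 → N0(foll t1 [-])
[5] deliver 0→1 → N1(lead t1 [-])
[6] propose(1,'r') → N1(lead t1 [r])
[7] deliver 1→2 → N2(foll t1 [-])
[8] deliver 2→1 → ∅
[9] deliver 1→0 → N0(foll t1 [r])
[10] deliver 0→1 → ∅
[11] deliver 1→3 → N3(foll t1 [r])
[12] deliver 3→1 → ∅
[13] propose(1,'q') → N1(lead t1 [r,q])
[14] deliver 1→2 → N2(foll t1 [r])
[15] deliver 2→1 → ∅
[16] deliver 2→1 → ∅
[17] deliver 2→0 → ∅
[18] deliver 3→2 → ∅

1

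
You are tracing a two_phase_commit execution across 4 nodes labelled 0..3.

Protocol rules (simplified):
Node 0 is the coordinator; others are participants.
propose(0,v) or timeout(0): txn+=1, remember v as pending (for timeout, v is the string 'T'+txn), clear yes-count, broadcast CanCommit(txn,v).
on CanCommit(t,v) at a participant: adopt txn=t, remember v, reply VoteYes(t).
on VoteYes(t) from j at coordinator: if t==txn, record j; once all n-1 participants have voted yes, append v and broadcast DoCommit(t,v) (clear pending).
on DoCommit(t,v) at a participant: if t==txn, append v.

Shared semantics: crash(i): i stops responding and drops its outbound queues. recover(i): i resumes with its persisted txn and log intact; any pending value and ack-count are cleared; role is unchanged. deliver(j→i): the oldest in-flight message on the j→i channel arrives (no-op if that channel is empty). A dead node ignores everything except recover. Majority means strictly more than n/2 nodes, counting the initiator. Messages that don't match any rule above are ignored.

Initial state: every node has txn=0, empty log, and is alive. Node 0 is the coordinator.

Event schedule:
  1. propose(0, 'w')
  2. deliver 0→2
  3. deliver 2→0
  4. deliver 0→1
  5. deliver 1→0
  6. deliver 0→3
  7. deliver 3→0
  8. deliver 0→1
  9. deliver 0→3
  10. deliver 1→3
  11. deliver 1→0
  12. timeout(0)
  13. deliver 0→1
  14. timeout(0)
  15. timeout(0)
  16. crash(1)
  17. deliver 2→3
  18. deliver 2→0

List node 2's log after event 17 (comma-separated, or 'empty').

empty

[1] propose(0,'w') → N0(coor t1 [-])
[2] deliver 0→2 → N2(part t1 [-])
[3] deliver 2→0 → ∅
[4] deliver 0→1 → N1(part t1 [-])
[5] deliver 1→0 → ∅
[6] deliver 0→3 → N3(part t1 [-])
[7] deliver 3→0 → N0(coor t1 [w])
[8] deliver 0→1 → N1(part t1 [w])
[9] deliver 0→3 → N3(part t1 [w])
[10] deliver 1→3 → ∅
[11] deliver 1→0 → ∅
[12] timeout(0) → N0(coor t2 [w])
[13] deliver 0→1 → N1(part t2 [w])
[14] timeout(0) → N0(coor t3 [w])
[15] timeout(0) → N0(coor t4 [w])
[16] crash(1) → N1(✗part t2 [w])
[17] deliver 2→3 → ∅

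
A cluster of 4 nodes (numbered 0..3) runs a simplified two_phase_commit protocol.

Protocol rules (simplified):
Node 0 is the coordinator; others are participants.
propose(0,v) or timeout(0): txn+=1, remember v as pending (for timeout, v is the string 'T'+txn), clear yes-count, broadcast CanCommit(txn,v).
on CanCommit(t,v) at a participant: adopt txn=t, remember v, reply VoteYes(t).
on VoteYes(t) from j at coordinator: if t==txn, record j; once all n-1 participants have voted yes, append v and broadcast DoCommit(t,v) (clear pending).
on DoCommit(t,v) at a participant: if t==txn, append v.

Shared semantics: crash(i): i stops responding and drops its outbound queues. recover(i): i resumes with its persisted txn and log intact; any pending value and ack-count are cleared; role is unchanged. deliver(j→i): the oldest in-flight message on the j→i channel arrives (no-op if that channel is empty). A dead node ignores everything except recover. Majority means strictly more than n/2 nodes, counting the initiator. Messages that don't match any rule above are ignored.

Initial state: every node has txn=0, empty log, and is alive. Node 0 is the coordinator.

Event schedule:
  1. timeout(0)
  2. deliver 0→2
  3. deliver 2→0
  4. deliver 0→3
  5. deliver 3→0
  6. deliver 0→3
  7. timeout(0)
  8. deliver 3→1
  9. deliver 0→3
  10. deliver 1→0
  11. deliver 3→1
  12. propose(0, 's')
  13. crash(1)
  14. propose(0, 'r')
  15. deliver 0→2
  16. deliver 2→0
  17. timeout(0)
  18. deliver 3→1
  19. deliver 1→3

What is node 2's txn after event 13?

step 1 timeout(0): 0={coor,t=1,log=-}
step 2 deliver 0→2: 2={part,t=1,log=-}
step 3 deliver 2→0: —
step 4 deliver 0→3: 3={part,t=1,log=-}
step 5 deliver 3→0: —
step 6 deliver 0→3: —
step 7 timeout(0): 0={coor,t=2,log=-}
step 8 deliver 3→1: —
step 9 deliver 0→3: 3={part,t=2,log=-}
step 10 deliver 1→0: —
step 11 deliver 3→1: —
step 12 propose(0,'s'): 0={coor,t=3,log=-}
step 13 crash(1): 1={✗part,t=0,log=-}

1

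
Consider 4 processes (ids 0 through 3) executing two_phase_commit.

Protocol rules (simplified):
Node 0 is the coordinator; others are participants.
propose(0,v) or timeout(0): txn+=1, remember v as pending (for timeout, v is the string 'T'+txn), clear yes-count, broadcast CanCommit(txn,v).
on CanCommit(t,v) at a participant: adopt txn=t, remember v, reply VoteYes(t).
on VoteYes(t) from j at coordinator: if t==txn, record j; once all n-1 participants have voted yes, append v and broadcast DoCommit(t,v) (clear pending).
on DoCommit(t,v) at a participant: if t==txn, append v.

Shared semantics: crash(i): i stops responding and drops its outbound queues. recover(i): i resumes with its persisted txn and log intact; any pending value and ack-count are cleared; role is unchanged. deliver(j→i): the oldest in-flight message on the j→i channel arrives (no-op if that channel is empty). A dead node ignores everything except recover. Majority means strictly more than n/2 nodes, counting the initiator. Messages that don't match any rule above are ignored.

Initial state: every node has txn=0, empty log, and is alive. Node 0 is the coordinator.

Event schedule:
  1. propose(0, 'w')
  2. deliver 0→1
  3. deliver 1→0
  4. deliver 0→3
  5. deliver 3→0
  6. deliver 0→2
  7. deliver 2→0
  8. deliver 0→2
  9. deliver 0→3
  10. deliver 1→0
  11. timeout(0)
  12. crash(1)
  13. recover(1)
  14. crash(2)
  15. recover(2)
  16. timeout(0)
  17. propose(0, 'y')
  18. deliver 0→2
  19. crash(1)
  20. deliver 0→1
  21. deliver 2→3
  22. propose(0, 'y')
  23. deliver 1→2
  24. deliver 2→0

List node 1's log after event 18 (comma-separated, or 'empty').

1. propose(0,'w'):  <0:coor t1 ->
2. deliver 0→1:  <1:part t1 ->
3. deliver 1→0:  nop
4. deliver 0→3:  <3:part t1 ->
5. deliver 3→0:  nop
6. deliver 0→2:  <2:part t1 ->
7. deliver 2→0:  <0:coor t1 w>
8. deliver 0→2:  <2:part t1 w>
9. deliver 0→3:  <3:part t1 w>
10. deliver 1→0:  nop
11. timeout(0):  <0:coor t2 w>
12. crash(1):  <1:✗part t1 ->
13. recover(1):  <1:part t1 ->
14. crash(2):  <2:✗part t1 w>
15. recover(2):  <2:part t1 w>
16. timeout(0):  <0:coor t3 w>
17. propose(0,'y'):  <0:coor t4 w>
18. deliver 0→2:  <2:part t2 w>

empty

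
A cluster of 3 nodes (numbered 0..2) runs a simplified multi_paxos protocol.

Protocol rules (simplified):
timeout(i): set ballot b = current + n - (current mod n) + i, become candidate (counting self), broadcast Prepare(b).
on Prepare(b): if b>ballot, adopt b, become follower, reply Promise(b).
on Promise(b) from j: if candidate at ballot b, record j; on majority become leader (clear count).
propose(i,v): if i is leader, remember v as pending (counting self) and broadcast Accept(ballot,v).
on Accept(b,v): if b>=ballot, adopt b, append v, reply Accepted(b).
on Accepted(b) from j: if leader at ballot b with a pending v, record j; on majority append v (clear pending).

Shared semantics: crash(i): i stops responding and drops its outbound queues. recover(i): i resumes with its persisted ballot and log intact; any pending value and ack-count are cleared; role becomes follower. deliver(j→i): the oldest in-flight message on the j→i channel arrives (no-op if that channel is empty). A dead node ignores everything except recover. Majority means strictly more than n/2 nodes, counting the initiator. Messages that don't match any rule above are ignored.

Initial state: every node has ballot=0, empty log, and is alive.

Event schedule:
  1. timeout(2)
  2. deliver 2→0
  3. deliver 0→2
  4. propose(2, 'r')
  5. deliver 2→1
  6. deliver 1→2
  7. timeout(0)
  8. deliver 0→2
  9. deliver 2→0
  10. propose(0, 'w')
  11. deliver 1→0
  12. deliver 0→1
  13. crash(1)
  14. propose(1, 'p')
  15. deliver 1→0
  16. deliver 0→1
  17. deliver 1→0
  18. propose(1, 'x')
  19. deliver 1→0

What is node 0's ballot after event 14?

after 1 — timeout(2): n2:cand/b5/[-]
after 2 — deliver 2→0: n0:foll/b5/[-]
after 3 — deliver 0→2: n2:lead/b5/[-]
after 4 — propose(2,'r'): ·
after 5 — deliver 2→1: n1:foll/b5/[-]
after 6 — deliver 1→2: ·
after 7 — timeout(0): n0:cand/b6/[-]
after 8 — deliver 0→2: n2:foll/b6/[-]
after 9 — deliver 2→0: ·
after 10 — propose(0,'w'): ·
after 11 — deliver 1→0: ·
after 12 — deliver 0→1: n1:foll/b6/[-]
after 13 — crash(1): n1:✗foll/b6/[-]
after 14 — propose(1,'p'): ·

6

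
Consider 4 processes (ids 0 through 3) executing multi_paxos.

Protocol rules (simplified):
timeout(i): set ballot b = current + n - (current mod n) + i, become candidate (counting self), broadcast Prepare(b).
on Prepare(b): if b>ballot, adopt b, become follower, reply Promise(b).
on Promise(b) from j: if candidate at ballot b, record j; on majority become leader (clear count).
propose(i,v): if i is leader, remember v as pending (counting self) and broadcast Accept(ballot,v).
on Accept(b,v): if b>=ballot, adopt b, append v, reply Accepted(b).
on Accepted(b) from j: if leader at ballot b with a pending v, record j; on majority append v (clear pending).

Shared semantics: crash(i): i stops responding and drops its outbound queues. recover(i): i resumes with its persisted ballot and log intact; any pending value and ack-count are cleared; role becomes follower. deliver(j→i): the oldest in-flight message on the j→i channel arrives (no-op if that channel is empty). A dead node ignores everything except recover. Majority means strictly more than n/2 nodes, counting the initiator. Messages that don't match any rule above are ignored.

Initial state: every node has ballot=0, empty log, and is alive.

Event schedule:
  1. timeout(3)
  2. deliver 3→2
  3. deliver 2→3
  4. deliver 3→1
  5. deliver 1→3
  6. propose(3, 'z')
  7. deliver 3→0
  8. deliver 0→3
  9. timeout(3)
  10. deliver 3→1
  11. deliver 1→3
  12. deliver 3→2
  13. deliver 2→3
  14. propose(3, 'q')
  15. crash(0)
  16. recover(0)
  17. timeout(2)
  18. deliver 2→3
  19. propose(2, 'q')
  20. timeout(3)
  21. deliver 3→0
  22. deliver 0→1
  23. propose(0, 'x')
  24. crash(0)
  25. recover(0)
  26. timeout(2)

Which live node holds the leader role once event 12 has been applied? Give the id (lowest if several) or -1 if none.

[1] timeout(3) → N3(cand b7 [-])
[2] deliver 3→2 → N2(foll b7 [-])
[3] deliver 2→3 → ∅
[4] deliver 3→1 → N1(foll b7 [-])
[5] deliver 1→3 → N3(lead b7 [-])
[6] propose(3,'z') → ∅
[7] deliver 3→0 → N0(foll b7 [-])
[8] deliver 0→3 → ∅
[9] timeout(3) → N3(cand b11 [-])
[10] deliver 3→1 → N1(foll b7 [z])
[11] deliver 1→3 → ∅
[12] deliver 3→2 → N2(foll b7 [z])

-1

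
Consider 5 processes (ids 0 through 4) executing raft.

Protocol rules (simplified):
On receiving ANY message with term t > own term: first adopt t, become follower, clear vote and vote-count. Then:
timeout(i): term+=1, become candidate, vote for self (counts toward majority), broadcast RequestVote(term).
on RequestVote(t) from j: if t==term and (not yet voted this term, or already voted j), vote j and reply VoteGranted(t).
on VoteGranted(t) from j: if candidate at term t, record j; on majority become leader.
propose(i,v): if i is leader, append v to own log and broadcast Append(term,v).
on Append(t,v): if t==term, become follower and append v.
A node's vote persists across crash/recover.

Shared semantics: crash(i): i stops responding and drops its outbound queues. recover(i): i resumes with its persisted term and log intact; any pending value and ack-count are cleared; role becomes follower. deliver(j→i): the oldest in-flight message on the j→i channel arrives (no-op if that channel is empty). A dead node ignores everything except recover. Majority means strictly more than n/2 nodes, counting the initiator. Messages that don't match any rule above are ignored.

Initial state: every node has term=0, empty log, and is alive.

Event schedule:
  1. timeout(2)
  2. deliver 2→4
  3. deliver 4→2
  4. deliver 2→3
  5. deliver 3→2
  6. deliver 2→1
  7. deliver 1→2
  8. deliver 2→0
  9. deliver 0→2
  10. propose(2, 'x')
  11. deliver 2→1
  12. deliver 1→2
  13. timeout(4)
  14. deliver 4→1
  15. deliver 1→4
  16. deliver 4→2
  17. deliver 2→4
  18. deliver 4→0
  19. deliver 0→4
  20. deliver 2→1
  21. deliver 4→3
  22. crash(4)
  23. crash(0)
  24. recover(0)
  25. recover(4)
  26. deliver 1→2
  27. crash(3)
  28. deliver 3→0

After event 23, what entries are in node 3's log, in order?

empty

1. timeout(2):  <2:cand t1 ->
2. deliver 2→4:  <4:foll t1 ->
3. deliver 4→2:  nop
4. deliver 2→3:  <3:foll t1 ->
5. deliver 3→2:  <2:lead t1 ->
6. deliver 2→1:  <1:foll t1 ->
7. deliver 1→2:  nop
8. deliver 2→0:  <0:foll t1 ->
9. deliver 0→2:  nop
10. propose(2,'x'):  <2:lead t1 x>
11. deliver 2→1:  <1:foll t1 x>
12. deliver 1→2:  nop
13. timeout(4):  <4:cand t2 ->
14. deliver 4→1:  <1:foll t2 x>
15. deliver 1→4:  nop
16. deliver 4→2:  <2:foll t2 x>
17. deliver 2→4:  nop
18. deliver 4→0:  <0:foll t2 ->
19. deliver 0→4:  <4:lead t2 ->
20. deliver 2→1:  nop
21. deliver 4→3:  <3:foll t2 ->
22. crash(4):  <4:✗lead t2 ->
23. crash(0):  <0:✗foll t2 ->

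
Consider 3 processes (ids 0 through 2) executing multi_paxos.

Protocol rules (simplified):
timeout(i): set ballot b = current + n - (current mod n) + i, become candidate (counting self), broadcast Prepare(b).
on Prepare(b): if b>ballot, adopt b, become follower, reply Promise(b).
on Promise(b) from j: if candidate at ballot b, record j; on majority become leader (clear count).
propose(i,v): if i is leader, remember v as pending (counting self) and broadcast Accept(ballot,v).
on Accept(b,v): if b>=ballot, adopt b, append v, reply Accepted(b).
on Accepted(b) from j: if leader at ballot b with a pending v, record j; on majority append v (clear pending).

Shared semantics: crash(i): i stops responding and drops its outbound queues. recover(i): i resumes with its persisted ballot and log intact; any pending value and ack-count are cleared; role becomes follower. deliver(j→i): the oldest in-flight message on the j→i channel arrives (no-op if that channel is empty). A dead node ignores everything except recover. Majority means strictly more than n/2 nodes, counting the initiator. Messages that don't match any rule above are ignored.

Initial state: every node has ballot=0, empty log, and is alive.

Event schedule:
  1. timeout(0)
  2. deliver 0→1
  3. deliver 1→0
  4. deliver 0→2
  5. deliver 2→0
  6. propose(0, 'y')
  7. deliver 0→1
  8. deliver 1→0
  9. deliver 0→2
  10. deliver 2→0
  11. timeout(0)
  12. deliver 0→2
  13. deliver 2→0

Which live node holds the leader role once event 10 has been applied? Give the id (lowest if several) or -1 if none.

[1] timeout(0) → N0(cand b3 [-])
[2] deliver 0→1 → N1(foll b3 [-])
[3] deliver 1→0 → N0(lead b3 [-])
[4] deliver 0→2 → N2(foll b3 [-])
[5] deliver 2→0 → ∅
[6] propose(0,'y') → ∅
[7] deliver 0→1 → N1(foll b3 [y])
[8] deliver 1→0 → N0(lead b3 [y])
[9] deliver 0→2 → N2(foll b3 [y])
[10] deliver 2→0 → ∅

0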